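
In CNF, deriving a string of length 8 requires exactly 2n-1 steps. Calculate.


Chomsky Normal Form derivation:
String length n = 8
Each step either:
  - Splits a nonterminal into two (n-1 such steps)
  - Converts a nonterminal to terminal (n such steps)
Total = (n-1) + n = 2n - 1
= 2(8) - 1
= 16 - 1
= 15

15


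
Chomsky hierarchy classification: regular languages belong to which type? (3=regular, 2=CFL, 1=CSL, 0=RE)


Chomsky hierarchy levels:
  Type 3: Regular (DFA/NFA/regex)
  Type 2: Context-free (PDA)
  Type 1: Context-sensitive
  Type 0: Recursively enumerable (TM)
'regular' corresponds to Type 3

3


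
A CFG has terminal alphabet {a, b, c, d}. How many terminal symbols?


Terminal symbols: a, b, c, d
Counting each: a (#1), b (#2), c (#3), d (#4)
Total = 4

4


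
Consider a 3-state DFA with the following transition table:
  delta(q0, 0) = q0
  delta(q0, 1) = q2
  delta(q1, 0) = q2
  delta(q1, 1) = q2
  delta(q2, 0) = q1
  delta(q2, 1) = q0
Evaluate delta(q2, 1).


Looking up transition function:
delta(q2, 1) in the table
Row: q2, Column: 1
Result: q0

q0


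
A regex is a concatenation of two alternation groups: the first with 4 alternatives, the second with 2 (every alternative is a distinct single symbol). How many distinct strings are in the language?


First group: 4 alternatives
Second group: 2 alternatives
Concatenation: each choice from group 1 pairs with each from group 2
Total = 4 x 2 = 8

8


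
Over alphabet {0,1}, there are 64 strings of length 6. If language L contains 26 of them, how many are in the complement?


Alphabet: {0,1}
String length: 6
Total strings of length 6 = 2^6 = 64
Strings in L = 26
Complement = total - |L|
= 64 - 26
= 38

38


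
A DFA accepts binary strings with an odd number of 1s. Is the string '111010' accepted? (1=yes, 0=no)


DFA has 2 states: q_even (start, accept=no) and q_odd
Processing string '111010' character by character:
  Position 0: read '1', 1-count=1 -> q_odd
  Position 1: read '1', 1-count=2 -> q_even
  Position 2: read '1', 1-count=3 -> q_odd
  Position 3: read '0', 1-count=3 -> q_odd (no change)
  Position 4: read '1', 1-count=4 -> q_even
  Position 5: read '0', 1-count=4 -> q_even (no change)
Final state: q_even, total 1s = 4 (even); the DFA requires an odd count -> reject

0


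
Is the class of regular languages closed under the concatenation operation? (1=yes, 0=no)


Regular languages are closed under:
- Union (DFA product construction)
- Intersection (DFA product construction)
- Complement (swap accept/reject states)
- Concatenation (NFA construction)
- Kleene star (NFA construction)
concatenation is in this list
Therefore: closed

1


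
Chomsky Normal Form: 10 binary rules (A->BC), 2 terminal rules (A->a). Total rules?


CNF allows two rule forms:
  A -> BC (binary): 10 rules
  A -> a (terminal): 2 rules
Total = 10 + 2 = 12

12


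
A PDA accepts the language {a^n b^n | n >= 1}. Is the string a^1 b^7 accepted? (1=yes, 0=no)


Language requires equal numbers of a's and b's
PDA pushes for each 'a', pops for each 'b'
Number of a's = 1
Number of b's = 7
1 != 7 -> Reject

0


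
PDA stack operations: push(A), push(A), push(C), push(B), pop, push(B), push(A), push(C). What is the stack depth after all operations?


Tracing stack operations:
  push(A) -> stack = [A], depth=1
  push(A) -> stack = [A,A], depth=2
  push(C) -> stack = [A,A,C], depth=3
  push(B) -> stack = [A,A,C,B], depth=4
  pop -> removed B, stack = [A,A,C], depth=3
  push(B) -> stack = [A,A,C,B], depth=4
  push(A) -> stack = [A,A,C,B,A], depth=5
  push(C) -> stack = [A,A,C,B,A,C], depth=6
Final depth = 6

6


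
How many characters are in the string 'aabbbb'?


String: 'aabbbb'
Counting characters:
  'a' appears 2 time(s)
  'b' appears 4 time(s)
Total length = 2 + 4 = 6

6


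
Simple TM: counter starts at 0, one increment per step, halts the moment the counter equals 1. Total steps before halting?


Counter starts at 0. Counting sequence:
  Step 1: counter = 1
Counter reached 1 -> halt
Total steps = 1

1


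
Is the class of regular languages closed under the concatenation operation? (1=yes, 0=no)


Regular languages are closed under:
- Union (DFA product construction)
- Intersection (DFA product construction)
- Complement (swap accept/reject states)
- Concatenation (NFA construction)
- Kleene star (NFA construction)
concatenation is in this list
Therefore: closed

1


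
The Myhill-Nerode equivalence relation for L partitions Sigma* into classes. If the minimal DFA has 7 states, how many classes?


Myhill-Nerode theorem:
Number of equivalence classes = number of states in minimal DFA
Minimal DFA states = 7
Therefore equivalence classes = 7

7


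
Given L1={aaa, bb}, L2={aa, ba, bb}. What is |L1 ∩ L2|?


L1 = {aaa, bb}
L2 = {aa, ba, bb}
Checking each string in L1 against L2:
  'aaa': in L2? No
  'bb': in L2? Yes
Intersection = {bb}
|L1 ∩ L2| = 1

1


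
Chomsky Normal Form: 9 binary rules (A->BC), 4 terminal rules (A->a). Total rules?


CNF allows two rule forms:
  A -> BC (binary): 9 rules
  A -> a (terminal): 4 rules
Total = 9 + 4 = 13

13


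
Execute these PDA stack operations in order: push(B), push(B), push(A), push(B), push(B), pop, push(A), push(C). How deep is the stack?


Tracing stack operations:
  push(B) -> stack = [B], depth=1
  push(B) -> stack = [B,B], depth=2
  push(A) -> stack = [B,B,A], depth=3
  push(B) -> stack = [B,B,A,B], depth=4
  push(B) -> stack = [B,B,A,B,B], depth=5
  pop -> removed B, stack = [B,B,A,B], depth=4
  push(A) -> stack = [B,B,A,B,A], depth=5
  push(C) -> stack = [B,B,A,B,A,C], depth=6
Final depth = 6

6


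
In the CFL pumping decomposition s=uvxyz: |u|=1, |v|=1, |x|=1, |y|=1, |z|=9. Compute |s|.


|s| = |u| + |v| + |x| + |y| + |z|
= 1 + 1 + 1 + 1 + 9
= 2 + 1 + 10
= 3 + 10
= 13

13


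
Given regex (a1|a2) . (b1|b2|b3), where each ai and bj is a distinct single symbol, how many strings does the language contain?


First group: 2 alternatives
Second group: 3 alternatives
Concatenation: each choice from group 1 pairs with each from group 2
Total = 2 x 3 = 6

6


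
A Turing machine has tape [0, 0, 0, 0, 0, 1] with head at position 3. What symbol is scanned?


Tape: [0, 0, 0, 0, 0, 1]
Positions: 0 1 2 3 4 5
Values:    0 0 0 0 0 1
Head at position 3
tape[3] = 0

0


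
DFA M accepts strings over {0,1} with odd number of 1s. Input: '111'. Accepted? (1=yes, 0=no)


DFA has 2 states: q_even (start, accept=no) and q_odd
Processing string '111' character by character:
  Position 0: read '1', 1-count=1 -> q_odd
  Position 1: read '1', 1-count=2 -> q_even
  Position 2: read '1', 1-count=3 -> q_odd
Final state: q_odd, total 1s = 3 (odd); the DFA requires an odd count -> accept

1


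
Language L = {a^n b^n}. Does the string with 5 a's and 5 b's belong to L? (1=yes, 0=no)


Language requires equal numbers of a's and b's
PDA pushes for each 'a', pops for each 'b'
Number of a's = 5
Number of b's = 5
5 == 5 -> Accept

1


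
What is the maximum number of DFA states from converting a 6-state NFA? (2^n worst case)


NFA has 6 states
Subset construction: each DFA state = subset of NFA states
Maximum subsets = 2^6
2^6 = 64

64


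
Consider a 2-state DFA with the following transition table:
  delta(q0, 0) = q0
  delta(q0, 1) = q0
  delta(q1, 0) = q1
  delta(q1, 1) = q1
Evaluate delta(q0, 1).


Looking up transition function:
delta(q0, 1) in the table
Row: q0, Column: 1
Result: q0

q0


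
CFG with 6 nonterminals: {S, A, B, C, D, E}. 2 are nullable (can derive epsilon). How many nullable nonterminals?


Nonterminals: {S, A, B, C, D, E}
A nonterminal is nullable if it can derive epsilon
Counting nullable nonterminals: 2
Total nullable = 2

2


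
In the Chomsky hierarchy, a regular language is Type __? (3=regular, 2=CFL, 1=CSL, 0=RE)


Chomsky hierarchy levels:
  Type 3: Regular (DFA/NFA/regex)
  Type 2: Context-free (PDA)
  Type 1: Context-sensitive
  Type 0: Recursively enumerable (TM)
'regular' corresponds to Type 3

3


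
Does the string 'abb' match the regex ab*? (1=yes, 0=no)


Pattern: ab*
String: 'abb'
Pattern requires: exactly one 'a' followed by zero or more 'b's
First char is 'a' -> OK
Rest 'bb': all b's? Yes
Result: 1

1


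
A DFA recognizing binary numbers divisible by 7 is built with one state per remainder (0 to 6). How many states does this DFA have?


Divisibility by 7 is tracked via the remainder mod 7: 0, 1, ..., 6
The construction assigns one state to each remainder
Number of remainders = 7

7


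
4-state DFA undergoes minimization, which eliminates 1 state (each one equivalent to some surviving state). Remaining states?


Original DFA: 4 states
Redundant states removed: 1
Minimized states = original - removed
= 4 - 1
= 3

3


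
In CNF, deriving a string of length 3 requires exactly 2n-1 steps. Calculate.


Chomsky Normal Form derivation:
String length n = 3
Each step either:
  - Splits a nonterminal into two (n-1 such steps)
  - Converts a nonterminal to terminal (n such steps)
Total = (n-1) + n = 2n - 1
= 2(3) - 1
= 6 - 1
= 5

5


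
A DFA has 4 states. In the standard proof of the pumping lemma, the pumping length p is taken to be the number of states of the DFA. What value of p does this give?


Pumping lemma for regular languages (standard proof):
Take p = |Q|, the number of DFA states.
Any string of length >= |Q| passes through |Q|+1 states while reading its first |Q| symbols,
so by pigeonhole some state repeats, giving the loop that can be pumped.
Here |Q| = 4
Therefore the proof uses p = 4

4


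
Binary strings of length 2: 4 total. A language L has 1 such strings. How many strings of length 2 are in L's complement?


Alphabet: {0,1}
String length: 2
Total strings of length 2 = 2^2 = 4
Strings in L = 1
Complement = total - |L|
= 4 - 1
= 3

3


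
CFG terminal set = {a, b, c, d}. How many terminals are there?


Terminal symbols: a, b, c, d
Counting each: a (#1), b (#2), c (#3), d (#4)
Total = 4

4


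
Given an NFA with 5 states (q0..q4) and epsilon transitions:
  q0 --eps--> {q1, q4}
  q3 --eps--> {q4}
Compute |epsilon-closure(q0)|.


Starting from q0
Initialize closure = {q0}
Follow epsilon from q0 -> add q1
Follow epsilon from q0 -> add q4
Final closure: {q0, q1, q4}
Size = 3

3


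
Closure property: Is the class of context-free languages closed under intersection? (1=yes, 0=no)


CFL closure properties:
  Closed under: union, concatenation, Kleene star
  NOT closed under: intersection, complement
Operation 'intersection' is in not-closed list -> No (not closed)

0


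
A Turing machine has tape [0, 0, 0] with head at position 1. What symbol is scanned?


Tape: [0, 0, 0]
Positions: 0 1 2
Values:    0 0 0
Head at position 1
tape[1] = 0

0


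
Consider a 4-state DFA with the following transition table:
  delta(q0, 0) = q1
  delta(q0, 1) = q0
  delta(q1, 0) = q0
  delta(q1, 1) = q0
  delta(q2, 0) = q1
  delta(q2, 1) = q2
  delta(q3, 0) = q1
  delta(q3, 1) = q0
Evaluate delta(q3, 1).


Looking up transition function:
delta(q3, 1) in the table
Row: q3, Column: 1
Result: q0

q0


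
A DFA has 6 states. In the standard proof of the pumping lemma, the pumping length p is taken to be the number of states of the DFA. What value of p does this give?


Pumping lemma for regular languages (standard proof):
Take p = |Q|, the number of DFA states.
Any string of length >= |Q| passes through |Q|+1 states while reading its first |Q| symbols,
so by pigeonhole some state repeats, giving the loop that can be pumped.
Here |Q| = 6
Therefore the proof uses p = 6

6


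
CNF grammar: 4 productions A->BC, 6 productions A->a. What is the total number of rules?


CNF allows two rule forms:
  A -> BC (binary): 4 rules
  A -> a (terminal): 6 rules
Total = 4 + 6 = 10

10


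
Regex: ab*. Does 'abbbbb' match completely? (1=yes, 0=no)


Pattern: ab*
String: 'abbbbb'
Pattern requires: exactly one 'a' followed by zero or more 'b's
First char is 'a' -> OK
Rest 'bbbbb': all b's? Yes
Result: 1

1


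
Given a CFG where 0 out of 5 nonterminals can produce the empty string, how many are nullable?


Nonterminals: {S, A, B, C, D}
A nonterminal is nullable if it can derive epsilon
Counting nullable nonterminals: 0
Total nullable = 0

0


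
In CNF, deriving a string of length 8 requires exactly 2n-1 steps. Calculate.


Chomsky Normal Form derivation:
String length n = 8
Each step either:
  - Splits a nonterminal into two (n-1 such steps)
  - Converts a nonterminal to terminal (n such steps)
Total = (n-1) + n = 2n - 1
= 2(8) - 1
= 16 - 1
= 15

15


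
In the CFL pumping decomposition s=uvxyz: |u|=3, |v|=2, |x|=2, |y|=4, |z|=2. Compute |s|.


|s| = |u| + |v| + |x| + |y| + |z|
= 3 + 2 + 2 + 4 + 2
= 5 + 2 + 6
= 7 + 6
= 13

13


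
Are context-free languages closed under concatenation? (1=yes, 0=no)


CFL closure properties:
  Closed under: union, concatenation, Kleene star
  NOT closed under: intersection, complement
Operation 'concatenation' is in closed list -> Yes (closed)

1


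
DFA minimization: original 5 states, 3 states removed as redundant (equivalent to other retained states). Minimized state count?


Original DFA: 5 states
Redundant states removed: 3
Minimized states = original - removed
= 5 - 3
= 2

2


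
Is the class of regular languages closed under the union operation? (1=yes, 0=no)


Regular languages are closed under:
- Union (DFA product construction)
- Intersection (DFA product construction)
- Complement (swap accept/reject states)
- Concatenation (NFA construction)
- Kleene star (NFA construction)
union is in this list
Therefore: closed

1


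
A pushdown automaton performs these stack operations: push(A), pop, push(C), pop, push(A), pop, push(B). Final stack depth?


Tracing stack operations:
  push(A) -> stack = [A], depth=1
  pop -> removed A, stack = [], depth=0
  push(C) -> stack = [C], depth=1
  pop -> removed C, stack = [], depth=0
  push(A) -> stack = [A], depth=1
  pop -> removed A, stack = [], depth=0
  push(B) -> stack = [B], depth=1
Final depth = 1

1


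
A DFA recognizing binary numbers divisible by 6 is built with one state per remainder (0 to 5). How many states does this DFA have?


Divisibility by 6 is tracked via the remainder mod 6: 0, 1, ..., 5
The construction assigns one state to each remainder
Number of remainders = 6

6


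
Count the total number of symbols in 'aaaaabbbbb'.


String: 'aaaaabbbbb'
Counting characters:
  'a' appears 5 time(s)
  'b' appears 5 time(s)
Total length = 5 + 5 = 10

10


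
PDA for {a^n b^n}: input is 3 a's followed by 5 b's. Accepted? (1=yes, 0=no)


Language requires equal numbers of a's and b's
PDA pushes for each 'a', pops for each 'b'
Number of a's = 3
Number of b's = 5
3 != 5 -> Reject

0


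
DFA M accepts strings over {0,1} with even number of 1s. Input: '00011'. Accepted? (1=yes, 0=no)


DFA has 2 states: q_even (start, accept=yes) and q_odd
Processing string '00011' character by character:
  Position 0: read '0', 1-count=0 -> q_even (no change)
  Position 1: read '0', 1-count=0 -> q_even (no change)
  Position 2: read '0', 1-count=0 -> q_even (no change)
  Position 3: read '1', 1-count=1 -> q_odd
  Position 4: read '1', 1-count=2 -> q_even
Final state: q_even, total 1s = 2 (even); the DFA requires an even count -> accept

1


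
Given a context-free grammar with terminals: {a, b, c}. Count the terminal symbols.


Terminal symbols: a, b, c
Counting each: a (#1), b (#2), c (#3)
Total = 3

3


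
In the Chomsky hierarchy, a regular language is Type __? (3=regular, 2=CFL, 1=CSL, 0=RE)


Chomsky hierarchy levels:
  Type 3: Regular (DFA/NFA/regex)
  Type 2: Context-free (PDA)
  Type 1: Context-sensitive
  Type 0: Recursively enumerable (TM)
'regular' corresponds to Type 3

3


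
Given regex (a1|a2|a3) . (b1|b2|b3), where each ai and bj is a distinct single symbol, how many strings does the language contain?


First group: 3 alternatives
Second group: 3 alternatives
Concatenation: each choice from group 1 pairs with each from group 2
Total = 3 x 3 = 9

9


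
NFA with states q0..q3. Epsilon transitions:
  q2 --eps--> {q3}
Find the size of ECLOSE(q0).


Starting from q0
Initialize closure = {q0}
q0 has no outgoing epsilon transitions -> nothing to add
Final closure: {q0}
Size = 1

1


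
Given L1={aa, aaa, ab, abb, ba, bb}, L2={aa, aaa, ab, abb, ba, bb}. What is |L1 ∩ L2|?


L1 = {aa, aaa, ab, abb, ba, bb}
L2 = {aa, aaa, ab, abb, ba, bb}
Checking each string in L1 against L2:
  'aa': in L2? Yes
  'aaa': in L2? Yes
  'ab': in L2? Yes
  'abb': in L2? Yes
  'ba': in L2? Yes
  'bb': in L2? Yes
Intersection = {aa, aaa, ab, abb, ba, bb}
|L1 ∩ L2| = 6

6


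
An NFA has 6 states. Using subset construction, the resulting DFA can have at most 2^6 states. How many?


NFA has 6 states
Subset construction: each DFA state = subset of NFA states
Maximum subsets = 2^6
2^6 = 64

64


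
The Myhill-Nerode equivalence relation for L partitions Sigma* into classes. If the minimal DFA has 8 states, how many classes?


Myhill-Nerode theorem:
Number of equivalence classes = number of states in minimal DFA
Minimal DFA states = 8
Therefore equivalence classes = 8

8


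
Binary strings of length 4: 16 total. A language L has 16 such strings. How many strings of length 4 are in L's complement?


Alphabet: {0,1}
String length: 4
Total strings of length 4 = 2^4 = 16
Strings in L = 16
Complement = total - |L|
= 16 - 16
= 0

0


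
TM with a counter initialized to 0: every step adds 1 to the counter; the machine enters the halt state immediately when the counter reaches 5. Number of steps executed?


Counter starts at 0. Counting sequence:
  Step 1: counter = 1
  Step 2: counter = 2
  Step 3: counter = 3
  Step 4: counter = 4
  Step 5: counter = 5
Counter reached 5 -> halt
Total steps = 5

5


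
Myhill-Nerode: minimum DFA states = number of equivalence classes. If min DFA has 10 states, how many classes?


Myhill-Nerode theorem:
Number of equivalence classes = number of states in minimal DFA
Minimal DFA states = 10
Therefore equivalence classes = 10

10


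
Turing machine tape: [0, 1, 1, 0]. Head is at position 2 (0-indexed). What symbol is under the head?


Tape: [0, 1, 1, 0]
Positions: 0 1 2 3
Values:    0 1 1 0
Head at position 2
tape[2] = 1

1


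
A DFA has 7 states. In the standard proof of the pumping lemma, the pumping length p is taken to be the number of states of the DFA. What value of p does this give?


Pumping lemma for regular languages (standard proof):
Take p = |Q|, the number of DFA states.
Any string of length >= |Q| passes through |Q|+1 states while reading its first |Q| symbols,
so by pigeonhole some state repeats, giving the loop that can be pumped.
Here |Q| = 7
Therefore the proof uses p = 7

7


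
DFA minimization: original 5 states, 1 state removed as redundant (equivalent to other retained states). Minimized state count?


Original DFA: 5 states
Redundant states removed: 1
Minimized states = original - removed
= 5 - 1
= 4

4


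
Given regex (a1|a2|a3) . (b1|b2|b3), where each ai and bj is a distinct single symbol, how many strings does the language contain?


First group: 3 alternatives
Second group: 3 alternatives
Concatenation: each choice from group 1 pairs with each from group 2
Total = 3 x 3 = 9

9


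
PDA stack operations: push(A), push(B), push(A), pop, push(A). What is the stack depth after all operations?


Tracing stack operations:
  push(A) -> stack = [A], depth=1
  push(B) -> stack = [A,B], depth=2
  push(A) -> stack = [A,B,A], depth=3
  pop -> removed A, stack = [A,B], depth=2
  push(A) -> stack = [A,B,A], depth=3
Final depth = 3

3


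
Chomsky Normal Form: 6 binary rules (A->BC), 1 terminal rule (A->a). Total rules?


CNF allows two rule forms:
  A -> BC (binary): 6 rules
  A -> a (terminal): 1 rule
Total = 6 + 1 = 7

7


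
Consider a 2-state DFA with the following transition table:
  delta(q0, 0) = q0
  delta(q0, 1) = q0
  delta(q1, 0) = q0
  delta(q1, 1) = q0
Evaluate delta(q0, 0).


Looking up transition function:
delta(q0, 0) in the table
Row: q0, Column: 0
Result: q0

q0


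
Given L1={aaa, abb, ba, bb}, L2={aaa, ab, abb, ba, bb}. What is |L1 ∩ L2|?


L1 = {aaa, abb, ba, bb}
L2 = {aaa, ab, abb, ba, bb}
Checking each string in L1 against L2:
  'aaa': in L2? Yes
  'abb': in L2? Yes
  'ba': in L2? Yes
  'bb': in L2? Yes
Intersection = {aaa, abb, ba, bb}
|L1 ∩ L2| = 4

4


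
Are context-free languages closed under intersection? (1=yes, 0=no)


CFL closure properties:
  Closed under: union, concatenation, Kleene star
  NOT closed under: intersection, complement
Operation 'intersection' is in not-closed list -> No (not closed)

0


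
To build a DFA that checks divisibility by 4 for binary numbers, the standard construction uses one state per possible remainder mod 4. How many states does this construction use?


Divisibility by 4 is tracked via the remainder mod 4: 0, 1, ..., 3
The construction assigns one state to each remainder
Number of remainders = 4

4


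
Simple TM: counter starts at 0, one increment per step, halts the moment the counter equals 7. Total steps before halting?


Counter starts at 0. Counting sequence:
  Step 1: counter = 1
  Step 2: counter = 2
  Step 3: counter = 3
  Step 4: counter = 4
  Step 5: counter = 5
  Step 6: counter = 6
  Step 7: counter = 7
Counter reached 7 -> halt
Total steps = 7

7


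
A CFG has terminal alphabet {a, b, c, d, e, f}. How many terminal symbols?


Terminal symbols: a, b, c, d, e, f
Counting each: a (#1), b (#2), c (#3), d (#4), e (#5), f (#6)
Total = 6

6


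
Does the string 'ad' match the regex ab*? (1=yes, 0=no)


Pattern: ab*
String: 'ad'
Pattern requires: exactly one 'a' followed by zero or more 'b's
First char is 'a' -> OK
Rest 'd': all b's? No
Result: 0

0


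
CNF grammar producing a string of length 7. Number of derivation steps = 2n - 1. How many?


Chomsky Normal Form derivation:
String length n = 7
Each step either:
  - Splits a nonterminal into two (n-1 such steps)
  - Converts a nonterminal to terminal (n such steps)
Total = (n-1) + n = 2n - 1
= 2(7) - 1
= 14 - 1
= 13

13


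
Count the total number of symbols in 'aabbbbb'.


String: 'aabbbbb'
Counting characters:
  'a' appears 2 time(s)
  'b' appears 5 time(s)
Total length = 2 + 5 = 7

7


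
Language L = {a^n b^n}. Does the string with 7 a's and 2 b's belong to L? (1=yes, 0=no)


Language requires equal numbers of a's and b's
PDA pushes for each 'a', pops for each 'b'
Number of a's = 7
Number of b's = 2
7 != 2 -> Reject

0


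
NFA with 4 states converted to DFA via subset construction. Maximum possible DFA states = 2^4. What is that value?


NFA has 4 states
Subset construction: each DFA state = subset of NFA states
Maximum subsets = 2^4
2^4 = 16

16


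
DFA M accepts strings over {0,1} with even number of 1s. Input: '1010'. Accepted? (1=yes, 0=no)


DFA has 2 states: q_even (start, accept=yes) and q_odd
Processing string '1010' character by character:
  Position 0: read '1', 1-count=1 -> q_odd
  Position 1: read '0', 1-count=1 -> q_odd (no change)
  Position 2: read '1', 1-count=2 -> q_even
  Position 3: read '0', 1-count=2 -> q_even (no change)
Final state: q_even, total 1s = 2 (even); the DFA requires an even count -> accept

1


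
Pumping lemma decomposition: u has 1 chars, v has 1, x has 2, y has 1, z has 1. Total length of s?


|s| = |u| + |v| + |x| + |y| + |z|
= 1 + 1 + 2 + 1 + 1
= 2 + 2 + 2
= 4 + 2
= 6

6


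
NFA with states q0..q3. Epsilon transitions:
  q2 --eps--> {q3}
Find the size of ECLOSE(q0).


Starting from q0
Initialize closure = {q0}
q0 has no outgoing epsilon transitions -> nothing to add
Final closure: {q0}
Size = 1

1


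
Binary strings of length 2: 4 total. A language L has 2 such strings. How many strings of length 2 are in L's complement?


Alphabet: {0,1}
String length: 2
Total strings of length 2 = 2^2 = 4
Strings in L = 2
Complement = total - |L|
= 4 - 2
= 2

2


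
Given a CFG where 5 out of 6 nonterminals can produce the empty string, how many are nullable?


Nonterminals: {S, A, B, C, D, E}
A nonterminal is nullable if it can derive epsilon
Counting nullable nonterminals: 5
Total nullable = 5

5


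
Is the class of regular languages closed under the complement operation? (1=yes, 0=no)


Regular languages are closed under:
- Union (DFA product construction)
- Intersection (DFA product construction)
- Complement (swap accept/reject states)
- Concatenation (NFA construction)
- Kleene star (NFA construction)
complement is in this list
Therefore: closed

1


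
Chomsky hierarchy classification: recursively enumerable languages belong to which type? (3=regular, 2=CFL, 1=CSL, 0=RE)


Chomsky hierarchy levels:
  Type 3: Regular (DFA/NFA/regex)
  Type 2: Context-free (PDA)
  Type 1: Context-sensitive
  Type 0: Recursively enumerable (TM)
'recursively enumerable' corresponds to Type 0

0


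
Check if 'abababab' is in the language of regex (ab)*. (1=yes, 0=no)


Pattern: (ab)*
String: 'abababab'
Pattern requires: zero or more repetitions of 'ab'
Pairs: ['ab', 'ab', 'ab', 'ab']
All pairs are 'ab'? Yes
Result: 1

1


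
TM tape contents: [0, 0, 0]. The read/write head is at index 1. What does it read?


Tape: [0, 0, 0]
Positions: 0 1 2
Values:    0 0 0
Head at position 1
tape[1] = 0

0


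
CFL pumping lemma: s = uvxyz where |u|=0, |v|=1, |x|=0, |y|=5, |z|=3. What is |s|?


|s| = |u| + |v| + |x| + |y| + |z|
= 0 + 1 + 0 + 5 + 3
= 1 + 0 + 8
= 1 + 8
= 9

9


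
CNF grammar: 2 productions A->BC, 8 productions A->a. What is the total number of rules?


CNF allows two rule forms:
  A -> BC (binary): 2 rules
  A -> a (terminal): 8 rules
Total = 2 + 8 = 10

10


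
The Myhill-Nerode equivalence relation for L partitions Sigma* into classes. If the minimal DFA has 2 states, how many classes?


Myhill-Nerode theorem:
Number of equivalence classes = number of states in minimal DFA
Minimal DFA states = 2
Therefore equivalence classes = 2

2


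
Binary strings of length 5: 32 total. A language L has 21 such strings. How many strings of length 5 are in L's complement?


Alphabet: {0,1}
String length: 5
Total strings of length 5 = 2^5 = 32
Strings in L = 21
Complement = total - |L|
= 32 - 21
= 11

11


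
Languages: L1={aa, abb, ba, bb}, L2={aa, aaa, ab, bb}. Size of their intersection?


L1 = {aa, abb, ba, bb}
L2 = {aa, aaa, ab, bb}
Checking each string in L1 against L2:
  'aa': in L2? Yes
  'abb': in L2? No
  'ba': in L2? No
  'bb': in L2? Yes
Intersection = {aa, bb}
|L1 ∩ L2| = 2

2


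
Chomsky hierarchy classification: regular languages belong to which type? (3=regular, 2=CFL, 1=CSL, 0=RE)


Chomsky hierarchy levels:
  Type 3: Regular (DFA/NFA/regex)
  Type 2: Context-free (PDA)
  Type 1: Context-sensitive
  Type 0: Recursively enumerable (TM)
'regular' corresponds to Type 3

3


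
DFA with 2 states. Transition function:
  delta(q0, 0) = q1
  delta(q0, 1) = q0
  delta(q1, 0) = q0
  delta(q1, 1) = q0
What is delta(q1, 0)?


Looking up transition function:
delta(q1, 0) in the table
Row: q1, Column: 0
Result: q0

q0


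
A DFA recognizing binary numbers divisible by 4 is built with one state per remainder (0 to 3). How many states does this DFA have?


Divisibility by 4 is tracked via the remainder mod 4: 0, 1, ..., 3
The construction assigns one state to each remainder
Number of remainders = 4

4


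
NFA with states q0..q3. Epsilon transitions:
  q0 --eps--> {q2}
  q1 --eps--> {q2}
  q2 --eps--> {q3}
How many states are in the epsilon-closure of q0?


Starting from q0
Initialize closure = {q0}
Follow epsilon from q0 -> add q2
Follow epsilon from q2 -> add q3
Final closure: {q0, q2, q3}
Size = 3

3


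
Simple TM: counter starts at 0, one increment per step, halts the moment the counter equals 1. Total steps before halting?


Counter starts at 0. Counting sequence:
  Step 1: counter = 1
Counter reached 1 -> halt
Total steps = 1

1


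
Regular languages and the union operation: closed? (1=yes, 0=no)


Regular languages are closed under all standard operations:
- Union: Yes (product construction)
- Intersection: Yes (product construction)
- Complement: Yes (swap accept/reject)
- Concatenation: Yes (NFA construction)
Operation: union -> Closed

1


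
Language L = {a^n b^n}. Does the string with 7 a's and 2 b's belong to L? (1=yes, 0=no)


Language requires equal numbers of a's and b's
PDA pushes for each 'a', pops for each 'b'
Number of a's = 7
Number of b's = 2
7 != 2 -> Reject

0


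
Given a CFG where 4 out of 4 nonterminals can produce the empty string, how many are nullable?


Nonterminals: {S, A, B, C}
A nonterminal is nullable if it can derive epsilon
Counting nullable nonterminals: 4
Total nullable = 4

4


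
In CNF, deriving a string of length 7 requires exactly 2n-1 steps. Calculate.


Chomsky Normal Form derivation:
String length n = 7
Each step either:
  - Splits a nonterminal into two (n-1 such steps)
  - Converts a nonterminal to terminal (n such steps)
Total = (n-1) + n = 2n - 1
= 2(7) - 1
= 14 - 1
= 13

13


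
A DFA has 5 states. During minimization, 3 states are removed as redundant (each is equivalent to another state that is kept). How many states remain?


Original DFA: 5 states
Redundant states removed: 3
Minimized states = original - removed
= 5 - 3
= 2

2


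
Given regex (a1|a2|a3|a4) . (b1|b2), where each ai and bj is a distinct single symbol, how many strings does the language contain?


First group: 4 alternatives
Second group: 2 alternatives
Concatenation: each choice from group 1 pairs with each from group 2
Total = 4 x 2 = 8

8


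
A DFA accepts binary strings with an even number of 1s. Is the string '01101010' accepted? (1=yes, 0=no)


DFA has 2 states: q_even (start, accept=yes) and q_odd
Processing string '01101010' character by character:
  Position 0: read '0', 1-count=0 -> q_even (no change)
  Position 1: read '1', 1-count=1 -> q_odd
  Position 2: read '1', 1-count=2 -> q_even
  Position 3: read '0', 1-count=2 -> q_even (no change)
  Position 4: read '1', 1-count=3 -> q_odd
  Position 5: read '0', 1-count=3 -> q_odd (no change)
  Position 6: read '1', 1-count=4 -> q_even
  Position 7: read '0', 1-count=4 -> q_even (no change)
Final state: q_even, total 1s = 4 (even); the DFA requires an even count -> accept

1


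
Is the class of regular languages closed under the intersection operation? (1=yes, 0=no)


Regular languages are closed under:
- Union (DFA product construction)
- Intersection (DFA product construction)
- Complement (swap accept/reject states)
- Concatenation (NFA construction)
- Kleene star (NFA construction)
intersection is in this list
Therefore: closed

1


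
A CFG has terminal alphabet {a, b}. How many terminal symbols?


Terminal symbols: a, b
Counting each: a (#1), b (#2)
Total = 2

2


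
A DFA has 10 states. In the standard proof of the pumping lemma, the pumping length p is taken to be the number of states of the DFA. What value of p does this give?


Pumping lemma for regular languages (standard proof):
Take p = |Q|, the number of DFA states.
Any string of length >= |Q| passes through |Q|+1 states while reading its first |Q| symbols,
so by pigeonhole some state repeats, giving the loop that can be pumped.
Here |Q| = 10
Therefore the proof uses p = 10

10


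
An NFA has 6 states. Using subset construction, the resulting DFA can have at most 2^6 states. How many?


NFA has 6 states
Subset construction: each DFA state = subset of NFA states
Maximum subsets = 2^6
2^6 = 64

64


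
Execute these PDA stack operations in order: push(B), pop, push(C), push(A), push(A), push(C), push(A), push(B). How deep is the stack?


Tracing stack operations:
  push(B) -> stack = [B], depth=1
  pop -> removed B, stack = [], depth=0
  push(C) -> stack = [C], depth=1
  push(A) -> stack = [C,A], depth=2
  push(A) -> stack = [C,A,A], depth=3
  push(C) -> stack = [C,A,A,C], depth=4
  push(A) -> stack = [C,A,A,C,A], depth=5
  push(B) -> stack = [C,A,A,C,A,B], depth=6
Final depth = 6

6


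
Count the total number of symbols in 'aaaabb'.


String: 'aaaabb'
Counting characters:
  'a' appears 4 time(s)
  'b' appears 2 time(s)
Total length = 4 + 2 = 6

6


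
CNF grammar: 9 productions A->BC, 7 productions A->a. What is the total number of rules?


CNF allows two rule forms:
  A -> BC (binary): 9 rules
  A -> a (terminal): 7 rules
Total = 9 + 7 = 16

16


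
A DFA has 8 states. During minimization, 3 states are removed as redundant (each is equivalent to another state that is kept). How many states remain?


Original DFA: 8 states
Redundant states removed: 3
Minimized states = original - removed
= 8 - 3
= 5

5


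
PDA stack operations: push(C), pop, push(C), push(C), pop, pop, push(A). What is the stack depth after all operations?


Tracing stack operations:
  push(C) -> stack = [C], depth=1
  pop -> removed C, stack = [], depth=0
  push(C) -> stack = [C], depth=1
  push(C) -> stack = [C,C], depth=2
  pop -> removed C, stack = [C], depth=1
  pop -> removed C, stack = [], depth=0
  push(A) -> stack = [A], depth=1
Final depth = 1

1


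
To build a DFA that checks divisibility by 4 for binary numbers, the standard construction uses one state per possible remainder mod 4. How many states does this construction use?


Divisibility by 4 is tracked via the remainder mod 4: 0, 1, ..., 3
The construction assigns one state to each remainder
Number of remainders = 4

4


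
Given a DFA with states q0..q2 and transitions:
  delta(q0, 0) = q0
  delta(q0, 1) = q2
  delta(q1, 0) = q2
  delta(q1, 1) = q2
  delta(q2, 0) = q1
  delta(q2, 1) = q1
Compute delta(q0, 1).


Looking up transition function:
delta(q0, 1) in the table
Row: q0, Column: 1
Result: q2

q2


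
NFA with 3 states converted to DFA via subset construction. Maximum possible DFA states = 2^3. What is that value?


NFA has 3 states
Subset construction: each DFA state = subset of NFA states
Maximum subsets = 2^3
2^3 = 8

8


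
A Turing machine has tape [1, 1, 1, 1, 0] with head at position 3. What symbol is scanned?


Tape: [1, 1, 1, 1, 0]
Positions: 0 1 2 3 4
Values:    1 1 1 1 0
Head at position 3
tape[3] = 1

1


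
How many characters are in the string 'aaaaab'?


String: 'aaaaab'
Counting characters:
  'a' appears 5 time(s)
  'b' appears 1 time(s)
Total length = 5 + 1 = 6

6


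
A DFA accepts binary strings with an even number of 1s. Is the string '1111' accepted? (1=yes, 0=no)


DFA has 2 states: q_even (start, accept=yes) and q_odd
Processing string '1111' character by character:
  Position 0: read '1', 1-count=1 -> q_odd
  Position 1: read '1', 1-count=2 -> q_even
  Position 2: read '1', 1-count=3 -> q_odd
  Position 3: read '1', 1-count=4 -> q_even
Final state: q_even, total 1s = 4 (even); the DFA requires an even count -> accept

1


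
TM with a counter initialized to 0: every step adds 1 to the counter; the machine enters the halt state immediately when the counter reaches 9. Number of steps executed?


Counter starts at 0. Counting sequence:
  Step 1: counter = 1
  Step 2: counter = 2
  Step 3: counter = 3
  Step 4: counter = 4
  Step 5: counter = 5
  Step 6: counter = 6
  ...
  Step 9: counter = 9
Counter reached 9 -> halt
Total steps = 9

9


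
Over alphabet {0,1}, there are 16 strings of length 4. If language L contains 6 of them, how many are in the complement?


Alphabet: {0,1}
String length: 4
Total strings of length 4 = 2^4 = 16
Strings in L = 6
Complement = total - |L|
= 16 - 6
= 10

10


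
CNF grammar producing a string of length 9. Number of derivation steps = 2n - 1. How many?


Chomsky Normal Form derivation:
String length n = 9
Each step either:
  - Splits a nonterminal into two (n-1 such steps)
  - Converts a nonterminal to terminal (n such steps)
Total = (n-1) + n = 2n - 1
= 2(9) - 1
= 18 - 1
= 17

17


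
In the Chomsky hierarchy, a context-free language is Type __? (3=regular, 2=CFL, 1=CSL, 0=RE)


Chomsky hierarchy levels:
  Type 3: Regular (DFA/NFA/regex)
  Type 2: Context-free (PDA)
  Type 1: Context-sensitive
  Type 0: Recursively enumerable (TM)
'context-free' corresponds to Type 2

2


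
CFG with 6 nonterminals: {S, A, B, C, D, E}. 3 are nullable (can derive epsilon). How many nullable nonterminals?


Nonterminals: {S, A, B, C, D, E}
A nonterminal is nullable if it can derive epsilon
Counting nullable nonterminals: 3
Total nullable = 3

3


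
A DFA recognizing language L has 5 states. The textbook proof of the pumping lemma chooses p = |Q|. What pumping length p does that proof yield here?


Pumping lemma for regular languages (standard proof):
Take p = |Q|, the number of DFA states.
Any string of length >= |Q| passes through |Q|+1 states while reading its first |Q| symbols,
so by pigeonhole some state repeats, giving the loop that can be pumped.
Here |Q| = 5
Therefore the proof uses p = 5

5


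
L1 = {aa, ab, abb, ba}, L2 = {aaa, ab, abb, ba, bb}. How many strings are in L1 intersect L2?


L1 = {aa, ab, abb, ba}
L2 = {aaa, ab, abb, ba, bb}
Checking each string in L1 against L2:
  'aa': in L2? No
  'ab': in L2? Yes
  'abb': in L2? Yes
  'ba': in L2? Yes
Intersection = {ab, abb, ba}
|L1 ∩ L2| = 3

3


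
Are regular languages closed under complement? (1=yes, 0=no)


Regular languages are closed under:
- Union (DFA product construction)
- Intersection (DFA product construction)
- Complement (swap accept/reject states)
- Concatenation (NFA construction)
- Kleene star (NFA construction)
complement is in this list
Therefore: closed

1


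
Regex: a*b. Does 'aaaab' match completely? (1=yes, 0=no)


Pattern: a*b
String: 'aaaab'
Pattern requires: zero or more 'a's followed by exactly one 'b'
Found 4 leading 'a's
Remaining: 'b'
Remaining is exactly 'b' -> match
Result: 1

1


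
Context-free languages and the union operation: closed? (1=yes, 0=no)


CFL closure properties:
  Closed under: union, concatenation, Kleene star
  NOT closed under: intersection, complement
Operation 'union' is in closed list -> Yes (closed)

1


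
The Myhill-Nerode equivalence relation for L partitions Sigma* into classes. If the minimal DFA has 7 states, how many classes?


Myhill-Nerode theorem:
Number of equivalence classes = number of states in minimal DFA
Minimal DFA states = 7
Therefore equivalence classes = 7

7


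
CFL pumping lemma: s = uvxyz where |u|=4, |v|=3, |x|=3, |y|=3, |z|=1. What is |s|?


|s| = |u| + |v| + |x| + |y| + |z|
= 4 + 3 + 3 + 3 + 1
= 7 + 3 + 4
= 10 + 4
= 14

14


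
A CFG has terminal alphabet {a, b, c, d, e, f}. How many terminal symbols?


Terminal symbols: a, b, c, d, e, f
Counting each: a (#1), b (#2), c (#3), d (#4), e (#5), f (#6)
Total = 6

6


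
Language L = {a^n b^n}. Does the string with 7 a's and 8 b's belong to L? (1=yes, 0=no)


Language requires equal numbers of a's and b's
PDA pushes for each 'a', pops for each 'b'
Number of a's = 7
Number of b's = 8
7 != 8 -> Reject

0


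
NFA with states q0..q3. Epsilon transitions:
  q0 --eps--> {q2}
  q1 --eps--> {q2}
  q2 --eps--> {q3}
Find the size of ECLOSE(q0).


Starting from q0
Initialize closure = {q0}
Follow epsilon from q0 -> add q2
Follow epsilon from q2 -> add q3
Final closure: {q0, q2, q3}
Size = 3

3


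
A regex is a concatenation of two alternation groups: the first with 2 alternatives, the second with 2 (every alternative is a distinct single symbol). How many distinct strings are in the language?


First group: 2 alternatives
Second group: 2 alternatives
Concatenation: each choice from group 1 pairs with each from group 2
Total = 2 x 2 = 4

4


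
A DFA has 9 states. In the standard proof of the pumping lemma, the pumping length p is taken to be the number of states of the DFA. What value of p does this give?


Pumping lemma for regular languages (standard proof):
Take p = |Q|, the number of DFA states.
Any string of length >= |Q| passes through |Q|+1 states while reading its first |Q| symbols,
so by pigeonhole some state repeats, giving the loop that can be pumped.
Here |Q| = 9
Therefore the proof uses p = 9

9
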